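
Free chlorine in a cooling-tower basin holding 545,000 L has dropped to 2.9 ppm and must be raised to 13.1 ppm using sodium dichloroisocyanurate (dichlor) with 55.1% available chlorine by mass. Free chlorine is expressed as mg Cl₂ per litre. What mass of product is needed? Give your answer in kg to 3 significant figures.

Chlorine deficit: 13.1 − 2.9 = 10.2 ppm = 10.2 mg/L as Cl₂.
Cl₂ equivalent needed: 10.2 mg/L × 545,000 L = 5,559,000 mg = 5559 g.
Product at 55.1% available chlorine: 5559 / 0.551 = 10,090 g.

10.1 kg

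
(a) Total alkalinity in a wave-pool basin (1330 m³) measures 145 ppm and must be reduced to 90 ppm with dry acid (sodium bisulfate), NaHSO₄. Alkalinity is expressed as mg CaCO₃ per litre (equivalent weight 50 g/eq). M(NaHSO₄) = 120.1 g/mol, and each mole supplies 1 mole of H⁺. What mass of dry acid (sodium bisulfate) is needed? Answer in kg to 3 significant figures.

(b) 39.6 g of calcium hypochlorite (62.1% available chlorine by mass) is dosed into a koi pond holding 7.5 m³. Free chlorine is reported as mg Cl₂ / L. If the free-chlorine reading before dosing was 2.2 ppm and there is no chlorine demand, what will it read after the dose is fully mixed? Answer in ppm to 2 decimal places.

(a) Volume: 1330 m³ = 1,330,000 L.
(a) Alkalinity to neutralize: (145 − 90) = 55 mg/L as CaCO₃ × 1,330,000 L = 73,150 g as CaCO₃.
(a) Equivalents of H⁺ required: 73,150 ÷ 50 g/eq = 1463 eq = 1463 mol NaHSO₄.
(a) Mass of NaHSO₄: 1463 × 120.1 = 175,700 g.

(b) Volume: 7.5 m³ = 7,500 L.
(b) Available chlorine delivered: 39.6 g × 0.621 = 24.59 g as Cl₂.
(b) Concentration rise: 24.59 g / 7,500 L = 3.279 mg/L = 3.28 ppm.
(b) Final FC: 2.2 + 3.28 = 5.48 ppm.

(a) 176 kg; (b) 5.48 ppm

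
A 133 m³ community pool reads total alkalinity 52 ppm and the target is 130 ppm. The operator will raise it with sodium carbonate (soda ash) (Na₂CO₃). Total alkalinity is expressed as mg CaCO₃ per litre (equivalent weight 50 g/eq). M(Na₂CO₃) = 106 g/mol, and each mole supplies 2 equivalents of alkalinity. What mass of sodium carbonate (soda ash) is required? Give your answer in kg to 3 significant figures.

11.0 kg

Volume: 133 m³ = 133,000 L.
Alkalinity to add: (130 − 52) = 78 mg/L as CaCO₃ × 133,000 L = 10,370 g as CaCO₃.
Equivalents: 10,370 g ÷ 50 g/eq = 207.5 eq.
Each mole of Na₂CO₃ supplies 2 eq, so 207.5 / 2 = 103.7 mol.
Mass: 103.7 mol × 106 g/mol = 11,000 g.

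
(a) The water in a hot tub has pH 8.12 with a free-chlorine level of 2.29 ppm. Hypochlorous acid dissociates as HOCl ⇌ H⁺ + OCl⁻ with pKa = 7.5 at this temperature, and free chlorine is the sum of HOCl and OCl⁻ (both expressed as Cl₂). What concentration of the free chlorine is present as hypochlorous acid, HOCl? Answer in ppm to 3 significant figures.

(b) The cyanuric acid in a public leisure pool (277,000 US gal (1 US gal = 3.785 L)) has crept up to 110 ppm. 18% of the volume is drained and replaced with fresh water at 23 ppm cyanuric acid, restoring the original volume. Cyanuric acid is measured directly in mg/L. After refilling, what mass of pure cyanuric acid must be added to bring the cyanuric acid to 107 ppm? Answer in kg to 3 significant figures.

(a) 0.443 ppm; (b) 13.3 kg

(a) [OCl⁻]/[HOCl] = 10^(pH − pKa) = 10^(8.12 − 7.5) = 10^0.62 = 4.169.
(a) Fraction as HOCl = 1 / (1 + 4.169) = 0.1935.
(a) HOCl = 0.1935 × 2.29 ppm = 0.4431 ppm.

(b) Volume: 277,000 US gal × 3.785 L/gal = 1,048,445 L.
(b) After draining 18% and refilling: 110 × 0.82 + 23 × 0.18 = 94.34 ppm.
(b) Deficit to target: 107 − 94.34 = 12.66 mg/L.
(b) Mass: 12.66 mg/L × 1,048,445 L = 13,270 g cyanuric acid.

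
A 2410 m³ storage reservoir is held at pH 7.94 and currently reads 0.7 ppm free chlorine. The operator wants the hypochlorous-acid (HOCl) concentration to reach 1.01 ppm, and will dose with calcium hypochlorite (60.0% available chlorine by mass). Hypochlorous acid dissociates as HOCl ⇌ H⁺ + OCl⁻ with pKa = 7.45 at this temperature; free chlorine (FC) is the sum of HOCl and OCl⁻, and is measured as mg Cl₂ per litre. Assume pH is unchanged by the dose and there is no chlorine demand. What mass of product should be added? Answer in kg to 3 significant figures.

13.8 kg

Volume: 2410 m³ = 2,410,000 L.
[OCl⁻]/[HOCl] = 10^(pH − pKa) = 10^(7.94 − 7.45) = 3.09; fraction as HOCl = 1/(1 + 3.09) = 0.2445.
Free chlorine required for 1.01 ppm HOCl: 1.01 / 0.2445 = 4.131 ppm.
FC to add: 4.131 − 0.7 = 3.431 mg/L as Cl₂.
Cl₂ equivalent: 3.431 mg/L × 2,410,000 L = 8269 g.
Product at 60.0% available Cl: 8269 / 0.6 = 13,780 g.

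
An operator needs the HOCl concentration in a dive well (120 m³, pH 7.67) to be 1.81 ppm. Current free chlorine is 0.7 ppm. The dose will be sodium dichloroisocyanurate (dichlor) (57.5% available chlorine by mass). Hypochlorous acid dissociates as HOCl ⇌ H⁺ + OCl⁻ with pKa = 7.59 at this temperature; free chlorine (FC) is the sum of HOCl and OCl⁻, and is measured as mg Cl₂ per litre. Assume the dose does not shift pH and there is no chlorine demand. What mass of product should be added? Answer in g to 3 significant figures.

686 g

Volume: 120 m³ = 120,000 L.
[OCl⁻]/[HOCl] = 10^(pH − pKa) = 10^(7.67 − 7.59) = 1.202; fraction as HOCl = 1/(1 + 1.202) = 0.4541.
Free chlorine required for 1.81 ppm HOCl: 1.81 / 0.4541 = 3.986 ppm.
FC to add: 3.986 − 0.7 = 3.286 mg/L as Cl₂.
Cl₂ equivalent: 3.286 mg/L × 120,000 L = 394.3 g.
Product at 57.5% available Cl: 394.3 / 0.575 = 685.8 g.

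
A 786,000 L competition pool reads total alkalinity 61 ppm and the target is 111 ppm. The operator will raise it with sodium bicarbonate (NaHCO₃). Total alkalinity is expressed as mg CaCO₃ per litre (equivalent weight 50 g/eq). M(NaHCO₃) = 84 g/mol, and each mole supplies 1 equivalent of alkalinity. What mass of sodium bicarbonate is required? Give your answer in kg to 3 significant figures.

66.0 kg

Alkalinity to add: (111 − 61) = 50 mg/L as CaCO₃ × 786,000 L = 39,300 g as CaCO₃.
Equivalents: 39,300 g ÷ 50 g/eq = 786 eq.
NaHCO₃ supplies 1 eq per mole → 786 mol.
Mass: 786 mol × 84 g/mol = 66,020 g.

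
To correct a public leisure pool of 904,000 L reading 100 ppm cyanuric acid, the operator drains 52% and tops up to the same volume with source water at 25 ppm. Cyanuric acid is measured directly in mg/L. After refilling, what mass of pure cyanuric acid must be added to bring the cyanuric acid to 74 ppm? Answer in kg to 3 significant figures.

11.8 kg

After draining 52% and refilling: 100 × 0.48 + 25 × 0.52 = 61 ppm.
Deficit to target: 74 − 61 = 13 mg/L.
Mass: 13 mg/L × 904,000 L = 11,750 g cyanuric acid.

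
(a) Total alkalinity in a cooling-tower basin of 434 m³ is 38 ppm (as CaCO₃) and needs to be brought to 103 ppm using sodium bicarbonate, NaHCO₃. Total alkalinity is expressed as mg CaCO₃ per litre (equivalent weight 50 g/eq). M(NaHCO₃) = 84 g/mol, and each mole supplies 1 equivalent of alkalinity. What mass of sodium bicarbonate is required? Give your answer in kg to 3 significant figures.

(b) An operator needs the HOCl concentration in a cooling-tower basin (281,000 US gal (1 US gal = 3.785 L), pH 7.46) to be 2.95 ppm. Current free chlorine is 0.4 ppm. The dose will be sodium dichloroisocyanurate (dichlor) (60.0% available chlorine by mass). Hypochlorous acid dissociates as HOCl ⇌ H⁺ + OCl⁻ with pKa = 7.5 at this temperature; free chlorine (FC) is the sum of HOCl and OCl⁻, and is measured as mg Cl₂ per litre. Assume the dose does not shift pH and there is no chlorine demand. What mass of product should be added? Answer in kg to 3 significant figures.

(a) Volume: 434 m³ = 434,000 L.
(a) Alkalinity to add: (103 − 38) = 65 mg/L as CaCO₃ × 434,000 L = 28,210 g as CaCO₃.
(a) Equivalents: 28,210 g ÷ 50 g/eq = 564.2 eq.
(a) NaHCO₃ supplies 1 eq per mole → 564.2 mol.
(a) Mass: 564.2 mol × 84 g/mol = 47,390 g.

(b) Volume: 281,000 US gal × 3.785 L/gal = 1,063,585 L.
(b) [OCl⁻]/[HOCl] = 10^(pH − pKa) = 10^(7.46 − 7.5) = 0.912; fraction as HOCl = 1/(1 + 0.912) = 0.523.
(b) Free chlorine required for 2.95 ppm HOCl: 2.95 / 0.523 = 5.64 ppm.
(b) FC to add: 5.64 − 0.4 = 5.24 mg/L as Cl₂.
(b) Cl₂ equivalent: 5.24 mg/L × 1,063,585 L = 5574 g.
(b) Product at 60.0% available Cl: 5574 / 0.6 = 9289 g.

(a) 47.4 kg; (b) 9.29 kg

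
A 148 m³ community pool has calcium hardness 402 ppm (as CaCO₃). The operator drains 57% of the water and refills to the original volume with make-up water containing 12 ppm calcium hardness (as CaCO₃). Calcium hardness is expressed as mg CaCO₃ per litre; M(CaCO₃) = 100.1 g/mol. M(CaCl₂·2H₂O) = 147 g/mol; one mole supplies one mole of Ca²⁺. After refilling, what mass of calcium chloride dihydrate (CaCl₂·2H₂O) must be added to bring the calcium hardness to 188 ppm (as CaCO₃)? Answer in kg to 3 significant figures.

1.80 kg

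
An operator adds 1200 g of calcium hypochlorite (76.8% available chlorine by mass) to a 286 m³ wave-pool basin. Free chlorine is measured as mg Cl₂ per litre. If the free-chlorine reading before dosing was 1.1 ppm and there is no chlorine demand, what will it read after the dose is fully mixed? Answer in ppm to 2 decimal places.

Volume: 286 m³ = 286,000 L.
Available chlorine delivered: 1200 g × 0.768 = 921.6 g as Cl₂.
Concentration rise: 921.6 g / 286,000 L = 3.222 mg/L = 3.22 ppm.
Final FC: 1.1 + 3.22 = 4.32 ppm.

4.32 ppm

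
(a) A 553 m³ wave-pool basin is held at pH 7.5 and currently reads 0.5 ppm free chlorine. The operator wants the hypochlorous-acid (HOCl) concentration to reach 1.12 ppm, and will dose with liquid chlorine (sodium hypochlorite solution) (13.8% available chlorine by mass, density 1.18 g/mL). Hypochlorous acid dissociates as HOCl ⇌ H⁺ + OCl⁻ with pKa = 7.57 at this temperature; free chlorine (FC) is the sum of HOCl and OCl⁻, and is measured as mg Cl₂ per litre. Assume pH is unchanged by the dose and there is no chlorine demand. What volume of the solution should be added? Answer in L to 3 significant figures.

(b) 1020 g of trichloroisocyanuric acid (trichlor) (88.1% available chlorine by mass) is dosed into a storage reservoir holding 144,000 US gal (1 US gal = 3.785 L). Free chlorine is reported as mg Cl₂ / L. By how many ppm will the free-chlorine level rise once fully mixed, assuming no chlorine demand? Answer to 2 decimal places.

(a) 5.34 L; (b) 1.65 ppm

(a) Volume: 553 m³ = 553,000 L.
(a) [OCl⁻]/[HOCl] = 10^(pH − pKa) = 10^(7.5 − 7.57) = 0.8511; fraction as HOCl = 1/(1 + 0.8511) = 0.5402.
(a) Free chlorine required for 1.12 ppm HOCl: 1.12 / 0.5402 = 2.073 ppm.
(a) FC to add: 2.073 − 0.5 = 1.573 mg/L as Cl₂.
(a) Cl₂ equivalent: 1.573 mg/L × 553,000 L = 870 g.
(a) Product at 13.8% available Cl: 870 / 0.138 = 6304 g.
(a) Volume: 6304 g ÷ 1.18 g/mL = 5343 mL.

(b) Volume: 144,000 US gal × 3.785 L/gal = 545,040 L.
(b) Available chlorine delivered: 1020 g × 0.881 = 898.6 g as Cl₂.
(b) Concentration rise: 898.6 g / 545,040 L = 1.649 mg/L = 1.65 ppm.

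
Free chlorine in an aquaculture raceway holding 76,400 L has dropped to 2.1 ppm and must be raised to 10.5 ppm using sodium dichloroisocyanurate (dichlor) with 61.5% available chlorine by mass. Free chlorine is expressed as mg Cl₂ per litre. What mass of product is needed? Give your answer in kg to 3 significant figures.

1.04 kg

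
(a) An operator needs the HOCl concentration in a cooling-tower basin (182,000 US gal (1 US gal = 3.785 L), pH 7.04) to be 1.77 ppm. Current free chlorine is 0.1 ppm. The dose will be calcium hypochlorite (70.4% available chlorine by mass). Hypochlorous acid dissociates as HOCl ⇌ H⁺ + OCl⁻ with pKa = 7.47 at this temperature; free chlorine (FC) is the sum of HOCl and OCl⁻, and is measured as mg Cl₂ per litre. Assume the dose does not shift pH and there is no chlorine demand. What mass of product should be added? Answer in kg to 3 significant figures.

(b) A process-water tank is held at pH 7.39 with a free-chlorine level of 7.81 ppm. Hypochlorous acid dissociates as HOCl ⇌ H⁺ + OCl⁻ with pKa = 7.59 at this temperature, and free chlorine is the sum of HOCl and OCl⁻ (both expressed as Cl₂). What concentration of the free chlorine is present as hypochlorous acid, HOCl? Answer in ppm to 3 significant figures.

(a) 2.28 kg; (b) 4.79 ppm

(a) Volume: 182,000 US gal × 3.785 L/gal = 688,870 L.
(a) [OCl⁻]/[HOCl] = 10^(pH − pKa) = 10^(7.04 − 7.47) = 0.3715; fraction as HOCl = 1/(1 + 0.3715) = 0.7291.
(a) Free chlorine required for 1.77 ppm HOCl: 1.77 / 0.7291 = 2.428 ppm.
(a) FC to add: 2.428 − 0.1 = 2.328 mg/L as Cl₂.
(a) Cl₂ equivalent: 2.328 mg/L × 688,870 L = 1603 g.
(a) Product at 70.4% available Cl: 1603 / 0.704 = 2278 g.

(b) [OCl⁻]/[HOCl] = 10^(pH − pKa) = 10^(7.39 − 7.59) = 10^-0.20 = 0.631.
(b) Fraction as HOCl = 1 / (1 + 0.631) = 0.6131.
(b) HOCl = 0.6131 × 7.81 ppm = 4.789 ppm.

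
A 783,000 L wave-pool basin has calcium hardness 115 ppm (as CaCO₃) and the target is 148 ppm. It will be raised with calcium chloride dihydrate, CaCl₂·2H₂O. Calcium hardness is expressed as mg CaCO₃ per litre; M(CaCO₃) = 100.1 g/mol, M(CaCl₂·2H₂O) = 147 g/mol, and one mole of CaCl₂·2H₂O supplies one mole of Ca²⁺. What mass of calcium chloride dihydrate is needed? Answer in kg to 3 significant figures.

37.9 kg

Hardness to add: (148 − 115) = 33 mg/L as CaCO₃ × 783,000 L = 25,840 g as CaCO₃.
Moles of Ca²⁺ (1 mol Ca²⁺ ≡ 1 mol CaCO₃): 25,840 / 100.1 g/mol = 258.1 mol.
Mass of CaCl₂·2H₂O: 258.1 × 147 = 37,950 g.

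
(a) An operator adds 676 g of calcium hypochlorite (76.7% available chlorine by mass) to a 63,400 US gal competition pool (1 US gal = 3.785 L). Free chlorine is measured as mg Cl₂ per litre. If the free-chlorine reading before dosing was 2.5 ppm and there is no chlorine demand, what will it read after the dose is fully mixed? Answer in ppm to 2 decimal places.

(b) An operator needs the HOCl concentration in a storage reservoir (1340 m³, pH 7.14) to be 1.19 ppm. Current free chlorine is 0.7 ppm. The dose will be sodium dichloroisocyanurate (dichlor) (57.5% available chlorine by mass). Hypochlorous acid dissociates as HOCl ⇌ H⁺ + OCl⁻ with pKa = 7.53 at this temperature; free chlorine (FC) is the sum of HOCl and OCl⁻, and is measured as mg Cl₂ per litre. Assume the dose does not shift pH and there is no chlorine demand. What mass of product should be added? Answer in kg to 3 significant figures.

(a) 4.66 ppm; (b) 2.27 kg

(a) Volume: 63,400 US gal × 3.785 L/gal = 239,969 L.
(a) Available chlorine delivered: 676 g × 0.767 = 518.5 g as Cl₂.
(a) Concentration rise: 518.5 g / 239,969 L = 2.161 mg/L = 2.16 ppm.
(a) Final FC: 2.5 + 2.16 = 4.66 ppm.

(b) Volume: 1340 m³ = 1,340,000 L.
(b) [OCl⁻]/[HOCl] = 10^(pH − pKa) = 10^(7.14 − 7.53) = 0.4074; fraction as HOCl = 1/(1 + 0.4074) = 0.7105.
(b) Free chlorine required for 1.19 ppm HOCl: 1.19 / 0.7105 = 1.675 ppm.
(b) FC to add: 1.675 − 0.7 = 0.9748 mg/L as Cl₂.
(b) Cl₂ equivalent: 0.9748 mg/L × 1,340,000 L = 1306 g.
(b) Product at 57.5% available Cl: 1306 / 0.575 = 2272 g.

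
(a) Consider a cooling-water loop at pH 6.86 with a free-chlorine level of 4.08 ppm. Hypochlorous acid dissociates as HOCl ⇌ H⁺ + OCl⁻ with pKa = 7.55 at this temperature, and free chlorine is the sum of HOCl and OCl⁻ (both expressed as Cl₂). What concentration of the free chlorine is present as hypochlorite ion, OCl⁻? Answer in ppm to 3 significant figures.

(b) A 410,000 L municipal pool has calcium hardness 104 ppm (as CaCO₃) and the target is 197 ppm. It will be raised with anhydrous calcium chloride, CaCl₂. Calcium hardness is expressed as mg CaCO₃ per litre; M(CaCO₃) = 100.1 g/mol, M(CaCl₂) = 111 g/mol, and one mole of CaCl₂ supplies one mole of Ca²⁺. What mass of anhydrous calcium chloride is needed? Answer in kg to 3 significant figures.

(a) [OCl⁻]/[HOCl] = 10^(pH − pKa) = 10^(6.86 − 7.55) = 10^-0.69 = 0.2042.
(a) Fraction as HOCl = 1 / (1 + 0.2042) = 0.8304.
(a) OCl⁻ = (1 − 0.8304) × 4.08 ppm = 0.6918 ppm.

(b) Hardness to add: (197 − 104) = 93 mg/L as CaCO₃ × 410,000 L = 38,130 g as CaCO₃.
(b) Moles of Ca²⁺ (1 mol Ca²⁺ ≡ 1 mol CaCO₃): 38,130 / 100.1 g/mol = 380.9 mol.
(b) Mass of CaCl₂: 380.9 × 111 = 42,280 g.

(a) 0.692 ppm; (b) 42.3 kg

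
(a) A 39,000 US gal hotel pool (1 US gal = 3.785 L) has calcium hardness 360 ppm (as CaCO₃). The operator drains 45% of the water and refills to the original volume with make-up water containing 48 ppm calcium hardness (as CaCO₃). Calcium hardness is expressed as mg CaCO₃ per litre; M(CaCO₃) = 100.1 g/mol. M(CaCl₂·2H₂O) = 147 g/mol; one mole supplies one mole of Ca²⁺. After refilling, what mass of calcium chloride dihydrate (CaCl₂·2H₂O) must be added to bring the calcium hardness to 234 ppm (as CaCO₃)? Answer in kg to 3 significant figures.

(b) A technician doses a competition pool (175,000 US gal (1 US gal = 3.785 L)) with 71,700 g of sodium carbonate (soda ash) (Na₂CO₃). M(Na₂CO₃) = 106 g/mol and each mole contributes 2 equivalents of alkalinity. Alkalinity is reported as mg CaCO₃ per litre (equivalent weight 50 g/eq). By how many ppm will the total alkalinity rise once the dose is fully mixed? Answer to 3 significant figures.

(a) Volume: 39,000 US gal × 3.785 L/gal = 147,615 L.
(a) After draining 45% and refilling: 360 × 0.55 + 48 × 0.45 = 219.6 ppm.
(a) Deficit to target: 234 − 219.6 = 14.4 mg/L.
(a) As CaCO₃: 14.4 mg/L × 147,615 L = 2126 g; ÷ 100.1 = 21.24 mol Ca²⁺.
(a) Mass: 21.24 × 147 = 3122 g.

(b) Volume: 175,000 US gal × 3.785 L/gal = 662,375 L.
(b) Moles of Na₂CO₃: 71,700 g ÷ 106 g/mol = 676.4 mol → 1353 eq of alkalinity.
(b) As CaCO₃: 1353 eq × 50 g/eq = 67,640 g.
(b) Rise: 67,640 g / 662,375 L × 1000 = 102.1 mg/L.

(a) 3.12 kg; (b) 102 ppm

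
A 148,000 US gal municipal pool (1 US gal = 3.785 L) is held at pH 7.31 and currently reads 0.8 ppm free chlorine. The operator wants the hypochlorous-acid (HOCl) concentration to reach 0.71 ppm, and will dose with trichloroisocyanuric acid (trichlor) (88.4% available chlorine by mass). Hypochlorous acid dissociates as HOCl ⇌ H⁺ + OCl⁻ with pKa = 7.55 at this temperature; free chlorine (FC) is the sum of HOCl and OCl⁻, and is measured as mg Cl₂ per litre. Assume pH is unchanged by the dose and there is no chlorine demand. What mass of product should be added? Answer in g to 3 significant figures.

202 g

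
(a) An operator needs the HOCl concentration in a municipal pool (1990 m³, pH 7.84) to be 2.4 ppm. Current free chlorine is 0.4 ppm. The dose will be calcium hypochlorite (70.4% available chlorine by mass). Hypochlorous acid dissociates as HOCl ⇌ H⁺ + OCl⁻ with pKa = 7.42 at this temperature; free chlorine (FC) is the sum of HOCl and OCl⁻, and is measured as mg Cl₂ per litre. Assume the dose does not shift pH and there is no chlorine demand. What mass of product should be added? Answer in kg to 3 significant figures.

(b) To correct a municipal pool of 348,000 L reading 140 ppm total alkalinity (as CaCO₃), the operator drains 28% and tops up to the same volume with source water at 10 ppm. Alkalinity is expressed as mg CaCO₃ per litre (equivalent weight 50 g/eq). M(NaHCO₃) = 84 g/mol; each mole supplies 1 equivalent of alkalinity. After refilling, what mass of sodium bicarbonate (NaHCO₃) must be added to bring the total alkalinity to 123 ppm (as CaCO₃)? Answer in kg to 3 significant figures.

(a) 23.5 kg; (b) 11.3 kg

(a) Volume: 1990 m³ = 1,990,000 L.
(a) [OCl⁻]/[HOCl] = 10^(pH − pKa) = 10^(7.84 − 7.42) = 2.63; fraction as HOCl = 1/(1 + 2.63) = 0.2755.
(a) Free chlorine required for 2.4 ppm HOCl: 2.4 / 0.2755 = 8.713 ppm.
(a) FC to add: 8.713 − 0.4 = 8.313 mg/L as Cl₂.
(a) Cl₂ equivalent: 8.313 mg/L × 1,990,000 L = 16,540 g.
(a) Product at 70.4% available Cl: 16,540 / 0.704 = 23,500 g.

(b) After draining 28% and refilling: 140 × 0.72 + 10 × 0.28 = 103.6 ppm.
(b) Deficit to target: 123 − 103.6 = 19.4 mg/L.
(b) As CaCO₃: 19.4 mg/L × 348,000 L = 6751 g; ÷ 50 g/eq ÷ 1 = 135 mol NaHCO₃.
(b) Mass: 135 × 84 = 11,340 g.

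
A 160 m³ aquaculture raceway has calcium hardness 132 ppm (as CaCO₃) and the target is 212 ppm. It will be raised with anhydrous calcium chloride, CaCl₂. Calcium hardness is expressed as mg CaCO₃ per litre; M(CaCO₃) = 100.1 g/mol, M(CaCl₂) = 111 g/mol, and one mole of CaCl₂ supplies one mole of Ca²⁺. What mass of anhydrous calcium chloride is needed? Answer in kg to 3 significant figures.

14.2 kg

Volume: 160 m³ = 160,000 L.
Hardness to add: (212 − 132) = 80 mg/L as CaCO₃ × 160,000 L = 12,800 g as CaCO₃.
Moles of Ca²⁺ (1 mol Ca²⁺ ≡ 1 mol CaCO₃): 12,800 / 100.1 g/mol = 127.9 mol.
Mass of CaCl₂: 127.9 × 111 = 14,190 g.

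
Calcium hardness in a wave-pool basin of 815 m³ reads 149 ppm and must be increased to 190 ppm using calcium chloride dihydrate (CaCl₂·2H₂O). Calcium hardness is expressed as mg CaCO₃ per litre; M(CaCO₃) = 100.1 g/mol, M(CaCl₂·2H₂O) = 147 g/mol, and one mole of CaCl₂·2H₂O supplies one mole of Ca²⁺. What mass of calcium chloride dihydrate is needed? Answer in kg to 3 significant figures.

Volume: 815 m³ = 815,000 L.
Hardness to add: (190 − 149) = 41 mg/L as CaCO₃ × 815,000 L = 33,420 g as CaCO₃.
Moles of Ca²⁺ (1 mol Ca²⁺ ≡ 1 mol CaCO₃): 33,420 / 100.1 g/mol = 333.8 mol.
Mass of CaCl₂·2H₂O: 333.8 × 147 = 49,070 g.

49.1 kg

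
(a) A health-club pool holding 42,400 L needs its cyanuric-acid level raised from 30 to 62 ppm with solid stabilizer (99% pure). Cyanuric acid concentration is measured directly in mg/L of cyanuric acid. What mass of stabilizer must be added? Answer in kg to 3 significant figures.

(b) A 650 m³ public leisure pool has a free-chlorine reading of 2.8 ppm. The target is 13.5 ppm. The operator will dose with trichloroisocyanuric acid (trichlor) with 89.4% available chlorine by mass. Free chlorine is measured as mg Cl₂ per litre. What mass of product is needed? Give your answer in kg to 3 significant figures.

(a) CYA to add: (62 − 30) = 32 mg/L × 42,400 L = 1357 g cyanuric acid.
(a) At 99% purity: 1357 / 0.99 = 1371 g product.

(b) Volume: 650 m³ = 650,000 L.
(b) Chlorine deficit: 13.5 − 2.8 = 10.7 ppm = 10.7 mg/L as Cl₂.
(b) Cl₂ equivalent needed: 10.7 mg/L × 650,000 L = 6,955,000 mg = 6955 g.
(b) Product at 89.4% available chlorine: 6955 / 0.894 = 7780 g.

(a) 1.37 kg; (b) 7.78 kg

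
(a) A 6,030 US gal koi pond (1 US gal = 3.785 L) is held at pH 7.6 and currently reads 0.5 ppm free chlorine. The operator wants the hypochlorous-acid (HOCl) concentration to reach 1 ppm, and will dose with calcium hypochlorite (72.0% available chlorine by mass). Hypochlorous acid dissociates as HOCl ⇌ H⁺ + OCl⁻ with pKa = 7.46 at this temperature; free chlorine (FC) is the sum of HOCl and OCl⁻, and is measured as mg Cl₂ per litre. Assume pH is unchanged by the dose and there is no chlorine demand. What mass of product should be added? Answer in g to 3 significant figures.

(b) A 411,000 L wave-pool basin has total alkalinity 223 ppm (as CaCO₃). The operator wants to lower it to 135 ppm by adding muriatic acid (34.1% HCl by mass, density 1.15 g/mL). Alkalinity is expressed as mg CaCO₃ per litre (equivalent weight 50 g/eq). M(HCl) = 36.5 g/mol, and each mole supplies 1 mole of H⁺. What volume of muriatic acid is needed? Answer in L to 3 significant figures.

(a) Volume: 6,030 US gal × 3.785 L/gal = 22,824 L.
(a) [OCl⁻]/[HOCl] = 10^(pH − pKa) = 10^(7.6 − 7.46) = 1.38; fraction as HOCl = 1/(1 + 1.38) = 0.4201.
(a) Free chlorine required for 1 ppm HOCl: 1 / 0.4201 = 2.38 ppm.
(a) FC to add: 2.38 − 0.5 = 1.88 mg/L as Cl₂.
(a) Cl₂ equivalent: 1.88 mg/L × 22,824 L = 42.92 g.
(a) Product at 72.0% available Cl: 42.92 / 0.72 = 59.61 g.

(b) Alkalinity to neutralize: (223 − 135) = 88 mg/L as CaCO₃ × 411,000 L = 36,170 g as CaCO₃.
(b) Equivalents of H⁺ required: 36,170 ÷ 50 g/eq = 723.4 eq = 723.4 mol HCl.
(b) Mass of HCl: 723.4 × 36.5 = 26,400 g.
(b) Mass of 34.1% solution: 26,400 / 0.341 = 77,430 g.
(b) Volume: 77,430 g ÷ 1.15 g/mL = 67,330 mL.

(a) 59.6 g; (b) 67.3 L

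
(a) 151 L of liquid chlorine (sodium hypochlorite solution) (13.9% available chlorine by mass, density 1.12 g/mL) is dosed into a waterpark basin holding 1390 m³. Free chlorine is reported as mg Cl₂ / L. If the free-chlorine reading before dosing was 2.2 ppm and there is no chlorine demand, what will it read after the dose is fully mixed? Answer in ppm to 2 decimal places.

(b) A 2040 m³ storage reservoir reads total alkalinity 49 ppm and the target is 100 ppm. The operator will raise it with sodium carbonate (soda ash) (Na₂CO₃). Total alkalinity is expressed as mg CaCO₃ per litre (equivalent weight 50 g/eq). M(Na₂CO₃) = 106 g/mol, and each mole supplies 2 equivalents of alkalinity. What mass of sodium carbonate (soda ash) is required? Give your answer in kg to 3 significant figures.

(a) Volume: 1390 m³ = 1,390,000 L.
(a) Mass of solution: 151 L × 1000 mL/L × 1.12 g/mL = 169,100 g.
(a) Available chlorine delivered: 169,100 g × 0.139 = 23,510 g as Cl₂.
(a) Concentration rise: 23,510 g / 1,390,000 L = 16.91 mg/L = 16.91 ppm.
(a) Final FC: 2.2 + 16.91 = 19.11 ppm.

(b) Volume: 2040 m³ = 2,040,000 L.
(b) Alkalinity to add: (100 − 49) = 51 mg/L as CaCO₃ × 2,040,000 L = 104,000 g as CaCO₃.
(b) Equivalents: 104,000 g ÷ 50 g/eq = 2081 eq.
(b) Each mole of Na₂CO₃ supplies 2 eq, so 2081 / 2 = 1040 mol.
(b) Mass: 1040 mol × 106 g/mol = 110,300 g.

(a) 19.11 ppm; (b) 110 kg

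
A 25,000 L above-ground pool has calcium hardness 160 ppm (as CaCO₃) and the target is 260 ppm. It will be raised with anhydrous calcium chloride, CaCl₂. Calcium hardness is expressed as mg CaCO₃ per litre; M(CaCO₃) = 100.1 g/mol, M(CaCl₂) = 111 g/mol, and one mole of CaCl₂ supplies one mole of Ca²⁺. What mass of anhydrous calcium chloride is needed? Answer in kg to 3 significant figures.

2.77 kg

Hardness to add: (260 − 160) = 100 mg/L as CaCO₃ × 25,000 L = 2500 g as CaCO₃.
Moles of Ca²⁺ (1 mol Ca²⁺ ≡ 1 mol CaCO₃): 2500 / 100.1 g/mol = 24.98 mol.
Mass of CaCl₂: 24.98 × 111 = 2772 g.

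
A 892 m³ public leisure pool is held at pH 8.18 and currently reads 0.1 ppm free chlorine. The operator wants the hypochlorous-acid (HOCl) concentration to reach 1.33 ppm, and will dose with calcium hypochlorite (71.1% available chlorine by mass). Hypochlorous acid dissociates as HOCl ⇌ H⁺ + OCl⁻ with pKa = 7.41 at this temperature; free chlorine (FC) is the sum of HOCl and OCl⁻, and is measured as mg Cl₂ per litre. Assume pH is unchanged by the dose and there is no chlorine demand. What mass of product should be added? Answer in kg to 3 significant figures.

Volume: 892 m³ = 892,000 L.
[OCl⁻]/[HOCl] = 10^(pH − pKa) = 10^(8.18 − 7.41) = 5.888; fraction as HOCl = 1/(1 + 5.888) = 0.1452.
Free chlorine required for 1.33 ppm HOCl: 1.33 / 0.1452 = 9.162 ppm.
FC to add: 9.162 − 0.1 = 9.062 mg/L as Cl₂.
Cl₂ equivalent: 9.062 mg/L × 892,000 L = 8083 g.
Product at 71.1% available Cl: 8083 / 0.711 = 11,370 g.

11.4 kg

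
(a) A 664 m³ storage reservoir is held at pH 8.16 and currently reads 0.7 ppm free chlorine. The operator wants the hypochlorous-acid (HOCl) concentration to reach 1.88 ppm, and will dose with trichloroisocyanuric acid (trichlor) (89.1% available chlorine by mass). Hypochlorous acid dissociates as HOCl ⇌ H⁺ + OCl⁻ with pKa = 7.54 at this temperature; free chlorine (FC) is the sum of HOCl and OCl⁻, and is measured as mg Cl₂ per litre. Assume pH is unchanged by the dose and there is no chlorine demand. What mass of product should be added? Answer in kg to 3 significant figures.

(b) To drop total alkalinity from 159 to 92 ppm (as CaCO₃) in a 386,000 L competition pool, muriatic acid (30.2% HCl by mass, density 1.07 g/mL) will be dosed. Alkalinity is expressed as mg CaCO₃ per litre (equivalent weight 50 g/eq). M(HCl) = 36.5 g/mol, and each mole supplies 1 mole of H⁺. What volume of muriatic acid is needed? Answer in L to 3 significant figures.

(a) Volume: 664 m³ = 664,000 L.
(a) [OCl⁻]/[HOCl] = 10^(pH − pKa) = 10^(8.16 − 7.54) = 4.169; fraction as HOCl = 1/(1 + 4.169) = 0.1935.
(a) Free chlorine required for 1.88 ppm HOCl: 1.88 / 0.1935 = 9.717 ppm.
(a) FC to add: 9.717 − 0.7 = 9.017 mg/L as Cl₂.
(a) Cl₂ equivalent: 9.017 mg/L × 664,000 L = 5987 g.
(a) Product at 89.1% available Cl: 5987 / 0.891 = 6720 g.

(b) Alkalinity to neutralize: (159 − 92) = 67 mg/L as CaCO₃ × 386,000 L = 25,860 g as CaCO₃.
(b) Equivalents of H⁺ required: 25,860 ÷ 50 g/eq = 517.2 eq = 517.2 mol HCl.
(b) Mass of HCl: 517.2 × 36.5 = 18,880 g.
(b) Mass of 30.2% solution: 18,880 / 0.302 = 62,510 g.
(b) Volume: 62,510 g ÷ 1.07 g/mL = 58,420 mL.

(a) 6.72 kg; (b) 58.4 L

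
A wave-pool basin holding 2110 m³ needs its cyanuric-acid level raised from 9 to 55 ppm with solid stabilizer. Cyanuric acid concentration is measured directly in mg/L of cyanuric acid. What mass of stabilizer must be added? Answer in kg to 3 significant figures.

97.1 kg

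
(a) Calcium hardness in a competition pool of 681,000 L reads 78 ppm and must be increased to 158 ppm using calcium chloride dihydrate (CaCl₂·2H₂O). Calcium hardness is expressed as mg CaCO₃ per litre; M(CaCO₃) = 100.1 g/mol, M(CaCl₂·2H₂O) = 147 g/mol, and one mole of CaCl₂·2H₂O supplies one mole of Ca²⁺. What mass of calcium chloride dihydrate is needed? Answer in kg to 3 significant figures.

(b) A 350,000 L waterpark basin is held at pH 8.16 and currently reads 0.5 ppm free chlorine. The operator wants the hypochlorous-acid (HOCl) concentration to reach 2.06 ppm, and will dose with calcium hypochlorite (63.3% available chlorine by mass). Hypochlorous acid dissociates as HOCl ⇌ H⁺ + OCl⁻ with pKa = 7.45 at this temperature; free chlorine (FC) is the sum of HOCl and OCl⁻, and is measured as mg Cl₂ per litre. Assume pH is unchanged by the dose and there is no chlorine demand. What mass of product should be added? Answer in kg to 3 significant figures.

(a) 80.0 kg; (b) 6.70 kg

(a) Hardness to add: (158 − 78) = 80 mg/L as CaCO₃ × 681,000 L = 54,480 g as CaCO₃.
(a) Moles of Ca²⁺ (1 mol Ca²⁺ ≡ 1 mol CaCO₃): 54,480 / 100.1 g/mol = 544.3 mol.
(a) Mass of CaCl₂·2H₂O: 544.3 × 147 = 80,010 g.

(b) [OCl⁻]/[HOCl] = 10^(pH − pKa) = 10^(8.16 − 7.45) = 5.129; fraction as HOCl = 1/(1 + 5.129) = 0.1632.
(b) Free chlorine required for 2.06 ppm HOCl: 2.06 / 0.1632 = 12.62 ppm.
(b) FC to add: 12.62 − 0.5 = 12.12 mg/L as Cl₂.
(b) Cl₂ equivalent: 12.12 mg/L × 350,000 L = 4244 g.
(b) Product at 63.3% available Cl: 4244 / 0.633 = 6704 g.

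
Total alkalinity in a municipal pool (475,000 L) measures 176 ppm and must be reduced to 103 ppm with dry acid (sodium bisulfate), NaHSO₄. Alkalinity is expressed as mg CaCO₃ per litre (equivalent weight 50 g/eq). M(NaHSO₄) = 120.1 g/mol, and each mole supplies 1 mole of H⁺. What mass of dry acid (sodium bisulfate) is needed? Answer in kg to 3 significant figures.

Alkalinity to neutralize: (176 − 103) = 73 mg/L as CaCO₃ × 475,000 L = 34,680 g as CaCO₃.
Equivalents of H⁺ required: 34,680 ÷ 50 g/eq = 693.5 eq = 693.5 mol NaHSO₄.
Mass of NaHSO₄: 693.5 × 120.1 = 83,290 g.

83.3 kg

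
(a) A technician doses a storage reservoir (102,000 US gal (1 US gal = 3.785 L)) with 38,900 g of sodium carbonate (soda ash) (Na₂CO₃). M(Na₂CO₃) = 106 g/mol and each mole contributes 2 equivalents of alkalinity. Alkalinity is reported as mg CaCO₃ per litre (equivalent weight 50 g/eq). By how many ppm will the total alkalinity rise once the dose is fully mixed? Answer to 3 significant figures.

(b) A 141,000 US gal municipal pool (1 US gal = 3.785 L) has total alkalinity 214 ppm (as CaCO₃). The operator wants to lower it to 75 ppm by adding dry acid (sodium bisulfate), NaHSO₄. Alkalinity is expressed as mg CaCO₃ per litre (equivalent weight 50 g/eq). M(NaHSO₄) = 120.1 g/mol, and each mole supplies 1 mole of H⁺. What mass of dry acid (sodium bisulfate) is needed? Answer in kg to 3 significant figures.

(a) Volume: 102,000 US gal × 3.785 L/gal = 386,070 L.
(a) Moles of Na₂CO₃: 38,900 g ÷ 106 g/mol = 367 mol → 734 eq of alkalinity.
(a) As CaCO₃: 734 eq × 50 g/eq = 36,700 g.
(a) Rise: 36,700 g / 386,070 L × 1000 = 95.06 mg/L.

(b) Volume: 141,000 US gal × 3.785 L/gal = 533,685 L.
(b) Alkalinity to neutralize: (214 − 75) = 139 mg/L as CaCO₃ × 533,685 L = 74,180 g as CaCO₃.
(b) Equivalents of H⁺ required: 74,180 ÷ 50 g/eq = 1484 eq = 1484 mol NaHSO₄.
(b) Mass of NaHSO₄: 1484 × 120.1 = 178,200 g.

(a) 95.1 ppm; (b) 178 kg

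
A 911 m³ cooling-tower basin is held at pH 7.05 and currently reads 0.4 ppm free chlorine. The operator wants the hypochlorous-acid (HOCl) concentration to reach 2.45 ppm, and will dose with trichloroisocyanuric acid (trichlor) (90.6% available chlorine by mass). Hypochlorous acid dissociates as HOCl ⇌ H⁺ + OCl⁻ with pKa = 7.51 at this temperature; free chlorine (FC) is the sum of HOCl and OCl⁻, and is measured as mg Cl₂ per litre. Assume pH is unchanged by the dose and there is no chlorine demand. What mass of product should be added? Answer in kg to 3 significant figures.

Volume: 911 m³ = 911,000 L.
[OCl⁻]/[HOCl] = 10^(pH − pKa) = 10^(7.05 − 7.51) = 0.3467; fraction as HOCl = 1/(1 + 0.3467) = 0.7425.
Free chlorine required for 2.45 ppm HOCl: 2.45 / 0.7425 = 3.3 ppm.
FC to add: 3.3 − 0.4 = 2.9 mg/L as Cl₂.
Cl₂ equivalent: 2.9 mg/L × 911,000 L = 2641 g.
Product at 90.6% available Cl: 2641 / 0.906 = 2916 g.

2.92 kg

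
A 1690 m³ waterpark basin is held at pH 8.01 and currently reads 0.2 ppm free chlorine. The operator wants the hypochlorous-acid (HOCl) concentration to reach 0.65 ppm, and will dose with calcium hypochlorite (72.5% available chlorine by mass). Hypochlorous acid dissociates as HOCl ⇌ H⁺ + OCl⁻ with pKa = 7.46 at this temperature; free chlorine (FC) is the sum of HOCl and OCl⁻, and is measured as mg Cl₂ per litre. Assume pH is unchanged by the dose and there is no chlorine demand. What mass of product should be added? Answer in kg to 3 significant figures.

Volume: 1690 m³ = 1,690,000 L.
[OCl⁻]/[HOCl] = 10^(pH − pKa) = 10^(8.01 − 7.46) = 3.548; fraction as HOCl = 1/(1 + 3.548) = 0.2199.
Free chlorine required for 0.65 ppm HOCl: 0.65 / 0.2199 = 2.956 ppm.
FC to add: 2.956 − 0.2 = 2.756 mg/L as Cl₂.
Cl₂ equivalent: 2.756 mg/L × 1,690,000 L = 4658 g.
Product at 72.5% available Cl: 4658 / 0.725 = 6425 g.

6.43 kg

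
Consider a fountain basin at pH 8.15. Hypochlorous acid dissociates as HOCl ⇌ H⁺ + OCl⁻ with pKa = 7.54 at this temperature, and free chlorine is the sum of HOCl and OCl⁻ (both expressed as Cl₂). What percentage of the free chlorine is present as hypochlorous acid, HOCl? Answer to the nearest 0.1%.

[OCl⁻]/[HOCl] = 10^(pH − pKa) = 10^(8.15 − 7.54) = 10^0.61 = 4.074.
Fraction as HOCl = 1 / (1 + 4.074) = 0.1971.

19.7%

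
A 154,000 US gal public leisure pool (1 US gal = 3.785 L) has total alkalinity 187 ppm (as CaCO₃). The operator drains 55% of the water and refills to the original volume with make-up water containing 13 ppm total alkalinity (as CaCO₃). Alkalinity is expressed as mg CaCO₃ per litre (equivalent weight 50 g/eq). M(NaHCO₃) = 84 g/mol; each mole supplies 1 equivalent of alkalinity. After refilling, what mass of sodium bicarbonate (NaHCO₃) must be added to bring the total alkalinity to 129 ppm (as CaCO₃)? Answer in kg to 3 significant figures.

36.9 kg

Volume: 154,000 US gal × 3.785 L/gal = 582,890 L.
After draining 55% and refilling: 187 × 0.45 + 13 × 0.55 = 91.3 ppm.
Deficit to target: 129 − 91.3 = 37.7 mg/L.
As CaCO₃: 37.7 mg/L × 582,890 L = 21,970 g; ÷ 50 g/eq ÷ 1 = 439.5 mol NaHCO₃.
Mass: 439.5 × 84 = 36,920 g.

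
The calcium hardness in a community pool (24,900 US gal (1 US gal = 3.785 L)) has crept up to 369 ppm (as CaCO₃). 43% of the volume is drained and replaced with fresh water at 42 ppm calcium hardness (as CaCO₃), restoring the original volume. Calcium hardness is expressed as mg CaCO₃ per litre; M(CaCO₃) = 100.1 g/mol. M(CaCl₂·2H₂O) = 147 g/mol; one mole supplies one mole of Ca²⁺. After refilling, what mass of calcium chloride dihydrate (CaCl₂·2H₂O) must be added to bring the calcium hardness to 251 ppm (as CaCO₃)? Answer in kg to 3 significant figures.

Volume: 24,900 US gal × 3.785 L/gal = 94,246 L.
After draining 43% and refilling: 369 × 0.57 + 42 × 0.43 = 228.39 ppm.
Deficit to target: 251 − 228.39 = 22.61 mg/L.
As CaCO₃: 22.61 mg/L × 94,246 L = 2131 g; ÷ 100.1 = 21.29 mol Ca²⁺.
Mass: 21.29 × 147 = 3129 g.

3.13 kg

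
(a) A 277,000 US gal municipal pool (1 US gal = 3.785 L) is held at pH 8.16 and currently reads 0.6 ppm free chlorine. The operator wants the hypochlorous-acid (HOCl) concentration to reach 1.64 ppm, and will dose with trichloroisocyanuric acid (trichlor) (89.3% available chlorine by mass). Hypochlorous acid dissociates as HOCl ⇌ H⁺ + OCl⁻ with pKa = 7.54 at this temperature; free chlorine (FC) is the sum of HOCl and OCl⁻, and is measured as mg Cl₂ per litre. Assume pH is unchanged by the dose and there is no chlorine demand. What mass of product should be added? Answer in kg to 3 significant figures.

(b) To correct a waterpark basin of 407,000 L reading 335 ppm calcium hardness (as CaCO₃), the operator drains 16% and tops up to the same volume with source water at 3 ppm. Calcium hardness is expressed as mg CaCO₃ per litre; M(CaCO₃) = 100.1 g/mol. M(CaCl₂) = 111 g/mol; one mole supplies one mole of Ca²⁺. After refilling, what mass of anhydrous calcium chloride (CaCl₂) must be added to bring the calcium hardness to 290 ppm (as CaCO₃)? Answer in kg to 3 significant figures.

(a) 9.25 kg; (b) 3.66 kg

(a) Volume: 277,000 US gal × 3.785 L/gal = 1,048,445 L.
(a) [OCl⁻]/[HOCl] = 10^(pH − pKa) = 10^(8.16 − 7.54) = 4.169; fraction as HOCl = 1/(1 + 4.169) = 0.1935.
(a) Free chlorine required for 1.64 ppm HOCl: 1.64 / 0.1935 = 8.477 ppm.
(a) FC to add: 8.477 − 0.6 = 7.877 mg/L as Cl₂.
(a) Cl₂ equivalent: 7.877 mg/L × 1,048,445 L = 8258 g.
(a) Product at 89.3% available Cl: 8258 / 0.893 = 9248 g.

(b) After draining 16% and refilling: 335 × 0.84 + 3 × 0.16 = 281.88 ppm.
(b) Deficit to target: 290 − 281.88 = 8.12 mg/L.
(b) As CaCO₃: 8.12 mg/L × 407,000 L = 3305 g; ÷ 100.1 = 33.02 mol Ca²⁺.
(b) Mass: 33.02 × 111 = 3665 g.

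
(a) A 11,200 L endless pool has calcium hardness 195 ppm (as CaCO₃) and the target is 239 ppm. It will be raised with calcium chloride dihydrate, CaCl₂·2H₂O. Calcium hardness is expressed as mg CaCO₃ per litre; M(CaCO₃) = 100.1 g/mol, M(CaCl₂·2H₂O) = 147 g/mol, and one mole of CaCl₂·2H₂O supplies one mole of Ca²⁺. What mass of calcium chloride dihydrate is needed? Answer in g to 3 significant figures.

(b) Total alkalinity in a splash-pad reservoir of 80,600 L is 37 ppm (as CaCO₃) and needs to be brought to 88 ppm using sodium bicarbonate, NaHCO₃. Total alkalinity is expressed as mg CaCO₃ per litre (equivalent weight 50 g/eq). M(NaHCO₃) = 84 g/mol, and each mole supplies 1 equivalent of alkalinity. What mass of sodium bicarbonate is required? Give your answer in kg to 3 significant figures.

(a) Hardness to add: (239 − 195) = 44 mg/L as CaCO₃ × 11,200 L = 492.8 g as CaCO₃.
(a) Moles of Ca²⁺ (1 mol Ca²⁺ ≡ 1 mol CaCO₃): 492.8 / 100.1 g/mol = 4.923 mol.
(a) Mass of CaCl₂·2H₂O: 4.923 × 147 = 723.7 g.

(b) Alkalinity to add: (88 − 37) = 51 mg/L as CaCO₃ × 80,600 L = 4111 g as CaCO₃.
(b) Equivalents: 4111 g ÷ 50 g/eq = 82.21 eq.
(b) NaHCO₃ supplies 1 eq per mole → 82.21 mol.
(b) Mass: 82.21 mol × 84 g/mol = 6906 g.

(a) 724 g; (b) 6.91 kg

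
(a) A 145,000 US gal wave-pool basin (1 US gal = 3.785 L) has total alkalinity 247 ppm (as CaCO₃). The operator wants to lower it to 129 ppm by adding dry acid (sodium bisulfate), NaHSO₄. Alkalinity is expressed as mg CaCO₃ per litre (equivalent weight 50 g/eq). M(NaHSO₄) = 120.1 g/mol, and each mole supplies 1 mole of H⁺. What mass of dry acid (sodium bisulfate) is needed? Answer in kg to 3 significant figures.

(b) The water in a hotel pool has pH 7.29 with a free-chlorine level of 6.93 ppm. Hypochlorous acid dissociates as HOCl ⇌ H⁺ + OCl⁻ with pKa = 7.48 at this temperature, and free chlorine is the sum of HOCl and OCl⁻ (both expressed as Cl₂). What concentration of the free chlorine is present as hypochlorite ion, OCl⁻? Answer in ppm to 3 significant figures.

(a) 156 kg; (b) 2.72 ppm

(a) Volume: 145,000 US gal × 3.785 L/gal = 548,825 L.
(a) Alkalinity to neutralize: (247 − 129) = 118 mg/L as CaCO₃ × 548,825 L = 64,760 g as CaCO₃.
(a) Equivalents of H⁺ required: 64,760 ÷ 50 g/eq = 1295 eq = 1295 mol NaHSO₄.
(a) Mass of NaHSO₄: 1295 × 120.1 = 155,600 g.

(b) [OCl⁻]/[HOCl] = 10^(pH − pKa) = 10^(7.29 − 7.48) = 10^-0.19 = 0.6457.
(b) Fraction as HOCl = 1 / (1 + 0.6457) = 0.6077.
(b) OCl⁻ = (1 − 0.6077) × 6.93 ppm = 2.719 ppm.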